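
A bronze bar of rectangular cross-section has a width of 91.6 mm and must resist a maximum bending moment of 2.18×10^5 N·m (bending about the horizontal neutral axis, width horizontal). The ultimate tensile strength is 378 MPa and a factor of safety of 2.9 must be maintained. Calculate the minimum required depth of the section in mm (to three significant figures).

σ_allow = 378/2.9 = 130.3 MPa.
For a rectangular section σ = 6M/(bh²), so h² = 6M/(b σ_allow) = 6×2.1800×10^8/(91.6×130.3) = 109600 mm².
h = 331.0 mm.

h = 331 mm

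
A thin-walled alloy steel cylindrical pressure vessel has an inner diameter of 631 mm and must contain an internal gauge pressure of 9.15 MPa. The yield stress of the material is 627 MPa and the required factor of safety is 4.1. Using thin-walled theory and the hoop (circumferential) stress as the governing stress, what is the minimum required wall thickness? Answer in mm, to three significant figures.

σ_allow = 627/4.1 = 152.9 MPa.
Hoop stress σ_h = pD/(2t), so t = pD/(2σ_allow) = 9.15×631/(2×152.9) = 18.88 mm.

t = 18.9 mm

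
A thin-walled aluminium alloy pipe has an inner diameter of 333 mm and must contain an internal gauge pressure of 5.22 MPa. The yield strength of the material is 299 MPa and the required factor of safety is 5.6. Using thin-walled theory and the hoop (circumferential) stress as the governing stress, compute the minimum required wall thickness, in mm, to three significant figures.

t = 16.3 mm

σ_allow = 299/5.6 = 53.39 MPa.
Hoop stress σ_h = pD/(2t), so t = pD/(2σ_allow) = 5.22×333/(2×53.39) = 16.28 mm.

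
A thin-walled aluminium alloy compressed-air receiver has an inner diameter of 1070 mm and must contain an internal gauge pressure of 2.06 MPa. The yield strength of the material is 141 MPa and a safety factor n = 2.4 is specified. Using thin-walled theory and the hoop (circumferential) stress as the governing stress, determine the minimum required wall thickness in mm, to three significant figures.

σ_allow = 141/2.4 = 58.75 MPa.
Hoop stress σ_h = pD/(2t), so t = pD/(2σ_allow) = 2.06×1070/(2×58.75) = 18.76 mm.

t = 18.8 mm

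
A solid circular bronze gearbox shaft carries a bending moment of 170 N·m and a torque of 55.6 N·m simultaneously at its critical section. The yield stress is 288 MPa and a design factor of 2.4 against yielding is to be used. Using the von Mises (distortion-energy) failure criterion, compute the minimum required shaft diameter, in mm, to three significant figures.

d = 24.7 mm

σ_allow = σ_y/n = 288/2.4 = 120.0 MPa.
For a solid shaft σ_b = 32M/(πd³) and τ = 16T/(πd³), so the von Mises stress is σ' = (16/πd³)·√(4M²+3T²).
√(4M²+3T²) = √(4×(170000)² + 3×(55600)²) = 353400 N·mm.
d³ = 16×353400/(π×120.0) = 15000 mm³.
d = 24.66 mm.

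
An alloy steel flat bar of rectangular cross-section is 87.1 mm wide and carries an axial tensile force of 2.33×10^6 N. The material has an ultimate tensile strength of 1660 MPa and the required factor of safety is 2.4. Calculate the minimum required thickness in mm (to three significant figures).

σ_allow = 1660/2.4 = 691.7 MPa.
Required area A = F/σ_allow = 2330000/691.7 = 3369 mm².
t = A/w = 3369/87.1 = 38.68 mm.

t = 38.7 mm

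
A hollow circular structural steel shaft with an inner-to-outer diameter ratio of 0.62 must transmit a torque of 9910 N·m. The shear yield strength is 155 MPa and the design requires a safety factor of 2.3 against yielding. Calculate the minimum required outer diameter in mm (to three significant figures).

d_o = 95.8 mm

τ_allow = 155/2.3 = 67.39 MPa.
For a hollow shaft τ = 16T/[πd_o³(1−k⁴)] with k = 0.62, so 1−k⁴ = 0.8522.
d_o³ = 16T/[π τ_allow (1−k⁴)] = 16×9910000/(π×67.39×0.8522) = 878800 mm³.
d_o = 95.78 mm.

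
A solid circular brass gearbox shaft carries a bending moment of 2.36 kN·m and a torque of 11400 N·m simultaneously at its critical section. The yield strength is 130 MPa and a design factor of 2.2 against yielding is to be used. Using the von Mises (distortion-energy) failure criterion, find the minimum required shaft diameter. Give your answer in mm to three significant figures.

σ_allow = σ_y/n = 130/2.2 = 59.09 MPa.
For a solid shaft σ_b = 32M/(πd³) and τ = 16T/(πd³), so the von Mises stress is σ' = (16/πd³)·√(4M²+3T²).
√(4M²+3T²) = √(4×(2.360×10^6)² + 3×(1.140×10^7)²) = 2.030×10^7 N·mm.
d³ = 16×2.030×10^7/(π×59.09) = 1.750×10^6 mm³.
d = 120.5 mm.

d = 121 mm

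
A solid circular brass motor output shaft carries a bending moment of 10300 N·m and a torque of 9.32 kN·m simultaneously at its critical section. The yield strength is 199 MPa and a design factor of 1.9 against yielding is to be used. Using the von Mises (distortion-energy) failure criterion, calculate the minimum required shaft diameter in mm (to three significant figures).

d = 108 mm

σ_allow = σ_y/n = 199/1.9 = 104.7 MPa.
For a solid shaft σ_b = 32M/(πd³) and τ = 16T/(πd³), so the von Mises stress is σ' = (16/πd³)·√(4M²+3T²).
√(4M²+3T²) = √(4×(1.030×10^7)² + 3×(9.320×10^6)²) = 2.617×10^7 N·mm.
d³ = 16×2.617×10^7/(π×104.7) = 1.273×10^6 mm³.
d = 108.4 mm.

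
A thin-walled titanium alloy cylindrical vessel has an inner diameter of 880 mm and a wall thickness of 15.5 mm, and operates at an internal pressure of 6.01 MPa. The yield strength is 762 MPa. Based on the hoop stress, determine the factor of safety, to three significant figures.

σ_h = pD/(2t) = 6.01×880/(2×15.5) = 170.6 MPa.
n = 762/170.6 = 4.466.

n = 4.47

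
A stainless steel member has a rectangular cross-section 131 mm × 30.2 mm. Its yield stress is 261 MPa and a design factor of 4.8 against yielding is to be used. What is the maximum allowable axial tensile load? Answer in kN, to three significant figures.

σ_allow = 261/4.8 = 54.38 MPa.
A = 131×30.2 = 3956 mm².
F_allow = σ_allow × A = 54.38×3956 = 215100 N.

F_allow = 215 kN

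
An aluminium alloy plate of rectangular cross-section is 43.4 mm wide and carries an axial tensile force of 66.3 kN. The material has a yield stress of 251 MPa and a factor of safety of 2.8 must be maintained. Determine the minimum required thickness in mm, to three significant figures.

σ_allow = 251/2.8 = 89.64 MPa.
Required area A = F/σ_allow = 66300/89.64 = 739.6 mm².
t = A/w = 739.6/43.4 = 17.04 mm.

t = 17.0 mm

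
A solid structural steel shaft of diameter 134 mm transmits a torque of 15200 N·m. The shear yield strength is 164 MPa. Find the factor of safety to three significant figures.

τ = 16T/(πd³) = 16×1.5200×10^7/(π×134³) = 32.17 MPa.
n = τ_limit/τ = 164/32.17 = 5.097.

n = 5.10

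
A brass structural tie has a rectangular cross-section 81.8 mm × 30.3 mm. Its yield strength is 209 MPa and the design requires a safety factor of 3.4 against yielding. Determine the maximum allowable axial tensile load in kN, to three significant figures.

σ_allow = 209/3.4 = 61.47 MPa.
A = 81.8×30.3 = 2479 mm².
F_allow = σ_allow × A = 61.47×2479 = 152400 N.

F_allow = 152 kN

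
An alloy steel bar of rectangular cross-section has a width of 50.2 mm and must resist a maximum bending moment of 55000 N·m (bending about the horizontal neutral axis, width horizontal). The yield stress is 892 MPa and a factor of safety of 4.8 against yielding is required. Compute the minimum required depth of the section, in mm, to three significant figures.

h = 188 mm

σ_allow = 892/4.8 = 185.8 MPa.
For a rectangular section σ = 6M/(bh²), so h² = 6M/(b σ_allow) = 6×5.5000×10^7/(50.2×185.8) = 35370 mm².
h = 188.1 mm.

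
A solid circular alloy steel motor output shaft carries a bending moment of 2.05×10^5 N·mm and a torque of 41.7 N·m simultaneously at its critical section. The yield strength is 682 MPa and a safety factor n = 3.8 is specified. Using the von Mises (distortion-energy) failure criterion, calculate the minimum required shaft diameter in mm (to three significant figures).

d = 22.8 mm

σ_allow = σ_y/n = 682/3.8 = 179.5 MPa.
For a solid shaft σ_b = 32M/(πd³) and τ = 16T/(πd³), so the von Mises stress is σ' = (16/πd³)·√(4M²+3T²).
√(4M²+3T²) = √(4×(205000)² + 3×(41700)²) = 416300 N·mm.
d³ = 16×416300/(π×179.5) = 11810 mm³.
d = 22.78 mm.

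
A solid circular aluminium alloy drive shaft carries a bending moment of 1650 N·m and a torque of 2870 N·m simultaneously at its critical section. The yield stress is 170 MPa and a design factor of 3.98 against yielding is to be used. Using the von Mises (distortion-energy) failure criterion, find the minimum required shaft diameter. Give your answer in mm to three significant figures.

d = 89.3 mm

σ_allow = σ_y/n = 170/3.98 = 42.71 MPa.
For a solid shaft σ_b = 32M/(πd³) and τ = 16T/(πd³), so the von Mises stress is σ' = (16/πd³)·√(4M²+3T²).
√(4M²+3T²) = √(4×(1.650×10^6)² + 3×(2.870×10^6)²) = 5.967×10^6 N·mm.
d³ = 16×5.967×10^6/(π×42.71) = 711400 mm³.
d = 89.27 mm.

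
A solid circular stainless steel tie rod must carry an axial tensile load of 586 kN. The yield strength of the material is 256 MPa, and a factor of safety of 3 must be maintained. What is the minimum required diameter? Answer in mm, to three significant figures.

Allowable stress σ_allow = 256/3 = 85.33 MPa.
Required area A = F/σ_allow = 586000/85.33 = 6867 mm².
A = πd²/4 → d = √(4A/π) = 93.51 mm.

d = 93.5 mm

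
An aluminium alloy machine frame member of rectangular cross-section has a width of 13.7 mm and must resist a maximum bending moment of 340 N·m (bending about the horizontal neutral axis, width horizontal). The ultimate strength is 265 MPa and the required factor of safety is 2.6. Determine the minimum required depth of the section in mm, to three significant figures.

σ_allow = 265/2.6 = 101.9 MPa.
For a rectangular section σ = 6M/(bh²), so h² = 6M/(b σ_allow) = 6×340000/(13.7×101.9) = 1461 mm².
h = 38.22 mm.

h = 38.2 mm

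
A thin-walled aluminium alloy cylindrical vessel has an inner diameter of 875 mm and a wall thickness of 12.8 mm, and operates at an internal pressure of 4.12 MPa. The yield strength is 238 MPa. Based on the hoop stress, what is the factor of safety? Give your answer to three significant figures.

σ_h = pD/(2t) = 4.12×875/(2×12.8) = 140.8 MPa.
n = 238/140.8 = 1.690.

n = 1.69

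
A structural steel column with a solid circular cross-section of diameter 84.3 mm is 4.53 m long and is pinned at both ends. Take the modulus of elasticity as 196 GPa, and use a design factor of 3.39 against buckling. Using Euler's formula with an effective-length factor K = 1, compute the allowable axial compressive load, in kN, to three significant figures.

I = πd⁴/64 = π×84.3⁴/64 = 2.479×10^6 mm⁴.
Effective length L_e = KL = 1×4.53 m = 4530 mm.
Euler critical load P_cr = π²EI/L_e² = π²×196000×2.479×10^6/4530² = 233700 N.
P_allow = P_cr/n = 233700/3.39 = 68940 N.

P_allow = 68.9 kN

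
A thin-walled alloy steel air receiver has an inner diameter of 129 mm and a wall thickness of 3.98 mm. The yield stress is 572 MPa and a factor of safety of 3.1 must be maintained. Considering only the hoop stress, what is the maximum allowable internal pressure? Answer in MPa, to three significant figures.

σ_allow = 572/3.1 = 184.5 MPa.
σ_h = pD/(2t) → p_allow = 2σ_allow t/D = 2×184.5×3.98/129 = 11.39 MPa.

p_allow = 11.4 MPa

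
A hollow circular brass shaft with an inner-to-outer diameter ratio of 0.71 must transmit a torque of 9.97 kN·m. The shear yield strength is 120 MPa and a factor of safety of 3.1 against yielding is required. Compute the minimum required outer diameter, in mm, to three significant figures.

τ_allow = 120/3.1 = 38.71 MPa.
For a hollow shaft τ = 16T/[πd_o³(1−k⁴)] with k = 0.71, so 1−k⁴ = 0.7459.
d_o³ = 16T/[π τ_allow (1−k⁴)] = 16×9970000/(π×38.71×0.7459) = 1.759×10^6 mm³.
d_o = 120.7 mm.

d_o = 121 mm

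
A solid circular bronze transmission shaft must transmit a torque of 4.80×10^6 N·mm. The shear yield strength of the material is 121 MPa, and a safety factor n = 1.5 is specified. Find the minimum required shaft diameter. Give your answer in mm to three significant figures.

Allowable shear stress τ_allow = 121/1.5 = 80.67 MPa.
For a solid shaft τ = 16T/(πd³), so d³ = 16T/(π τ_allow) = 16×4800000/(π×80.67) = 303100 mm³.
d = (303100)^(1/3) = 67.17 mm.

d = 67.2 mm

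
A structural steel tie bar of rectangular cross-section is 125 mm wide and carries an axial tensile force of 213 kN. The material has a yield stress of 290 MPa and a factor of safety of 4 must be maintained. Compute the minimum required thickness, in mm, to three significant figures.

σ_allow = 290/4 = 72.50 MPa.
Required area A = F/σ_allow = 213000/72.50 = 2938 mm².
t = A/w = 2938/125 = 23.50 mm.

t = 23.5 mm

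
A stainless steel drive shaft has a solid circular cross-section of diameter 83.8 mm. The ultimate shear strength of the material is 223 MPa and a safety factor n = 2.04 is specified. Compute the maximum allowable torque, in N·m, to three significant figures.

τ_allow = 223/2.04 = 109.3 MPa.
For a solid shaft T_allow = τ_allow·πd³/16; πd³/16 = π×83.8³/16 = 115500 mm³.
T_allow = 109.3×115500 = 1.263×10^7 N·mm = 12630 N·m.

T_allow = 12600 N·m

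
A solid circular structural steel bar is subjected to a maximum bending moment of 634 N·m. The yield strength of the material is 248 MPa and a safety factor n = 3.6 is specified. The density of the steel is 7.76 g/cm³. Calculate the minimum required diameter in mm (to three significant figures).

σ_allow = 248/3.6 = 68.89 MPa.
For a solid circular section σ = 32M/(πd³), so d³ = 32M/(π σ_allow) = 32×634000/(π×68.89) = 93740 mm³.
d = 45.43 mm.

d = 45.4 mm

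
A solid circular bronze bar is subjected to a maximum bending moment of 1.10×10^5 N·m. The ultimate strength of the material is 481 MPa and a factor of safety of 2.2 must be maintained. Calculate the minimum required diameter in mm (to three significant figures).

σ_allow = 481/2.2 = 218.6 MPa.
For a solid circular section σ = 32M/(πd³), so d³ = 32M/(π σ_allow) = 32×1.1000×10^8/(π×218.6) = 5.125×10^6 mm³.
d = 172.4 mm.

d = 172 mm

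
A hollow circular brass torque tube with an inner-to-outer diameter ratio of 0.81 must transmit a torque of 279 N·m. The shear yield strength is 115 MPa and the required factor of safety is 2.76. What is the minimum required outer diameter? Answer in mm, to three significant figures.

d_o = 39.1 mm

τ_allow = 115/2.76 = 41.67 MPa.
For a hollow shaft τ = 16T/[πd_o³(1−k⁴)] with k = 0.81, so 1−k⁴ = 0.5695.
d_o³ = 16T/[π τ_allow (1−k⁴)] = 16×279000/(π×41.67×0.5695) = 59880 mm³.
d_o = 39.12 mm.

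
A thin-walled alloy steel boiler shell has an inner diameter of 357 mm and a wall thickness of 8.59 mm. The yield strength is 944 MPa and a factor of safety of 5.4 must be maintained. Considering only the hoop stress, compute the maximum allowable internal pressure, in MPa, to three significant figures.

p_allow = 8.41 MPa

σ_allow = 944/5.4 = 174.8 MPa.
σ_h = pD/(2t) → p_allow = 2σ_allow t/D = 2×174.8×8.59/357 = 8.413 MPa.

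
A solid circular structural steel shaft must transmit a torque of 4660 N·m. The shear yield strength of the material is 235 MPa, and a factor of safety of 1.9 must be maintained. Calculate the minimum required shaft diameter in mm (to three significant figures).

d = 57.7 mm

Allowable shear stress τ_allow = 235/1.9 = 123.7 MPa.
For a solid shaft τ = 16T/(πd³), so d³ = 16T/(π τ_allow) = 16×4660000/(π×123.7) = 191900 mm³.
d = (191900)^(1/3) = 57.68 mm.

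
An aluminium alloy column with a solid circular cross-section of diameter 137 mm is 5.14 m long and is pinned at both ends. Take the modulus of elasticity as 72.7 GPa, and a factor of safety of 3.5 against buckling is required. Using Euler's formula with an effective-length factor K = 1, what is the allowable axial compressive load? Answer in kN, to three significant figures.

I = πd⁴/64 = π×137⁴/64 = 1.729×10^7 mm⁴.
Effective length L_e = KL = 1×5.14 m = 5140 mm.
Euler critical load P_cr = π²EI/L_e² = π²×72700×1.729×10^7/5140² = 469600 N.
P_allow = P_cr/n = 469600/3.5 = 134200 N.

P_allow = 134 kN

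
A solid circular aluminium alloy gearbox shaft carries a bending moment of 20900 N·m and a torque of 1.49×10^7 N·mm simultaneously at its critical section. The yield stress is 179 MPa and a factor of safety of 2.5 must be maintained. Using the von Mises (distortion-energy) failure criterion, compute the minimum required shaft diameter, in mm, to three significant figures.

σ_allow = σ_y/n = 179/2.5 = 71.60 MPa.
For a solid shaft σ_b = 32M/(πd³) and τ = 16T/(πd³), so the von Mises stress is σ' = (16/πd³)·√(4M²+3T²).
√(4M²+3T²) = √(4×(2.090×10^7)² + 3×(1.490×10^7)²) = 4.913×10^7 N·mm.
d³ = 16×4.913×10^7/(π×71.60) = 3.494×10^6 mm³.
d = 151.7 mm.

d = 152 mm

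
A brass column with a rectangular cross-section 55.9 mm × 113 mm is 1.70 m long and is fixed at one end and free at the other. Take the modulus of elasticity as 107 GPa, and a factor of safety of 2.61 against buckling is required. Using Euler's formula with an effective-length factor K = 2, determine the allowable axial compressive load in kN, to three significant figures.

P_allow = 57.6 kN

Buckling occurs about the weak axis: I_min = h·b³/12 = 113×55.9³/12 = 1.645×10^6 mm⁴ (b = 55.9 mm is the smaller dimension).
Effective length L_e = KL = 2×1.70 m = 3400 mm.
Euler critical load P_cr = π²EI/L_e² = π²×107000×1.645×10^6/3400² = 150300 N.
P_allow = P_cr/n = 150300/2.61 = 57570 N.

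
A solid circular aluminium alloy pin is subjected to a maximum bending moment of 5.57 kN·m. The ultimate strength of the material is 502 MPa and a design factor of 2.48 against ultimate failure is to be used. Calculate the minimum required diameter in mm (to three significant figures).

d = 65.4 mm

σ_allow = 502/2.48 = 202.4 MPa.
For a solid circular section σ = 32M/(πd³), so d³ = 32M/(π σ_allow) = 32×5570000/(π×202.4) = 280300 mm³.
d = 65.44 mm.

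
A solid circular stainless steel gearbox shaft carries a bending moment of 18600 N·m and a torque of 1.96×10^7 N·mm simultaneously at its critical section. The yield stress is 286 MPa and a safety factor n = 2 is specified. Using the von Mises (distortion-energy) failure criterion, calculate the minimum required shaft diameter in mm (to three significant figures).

σ_allow = σ_y/n = 286/2 = 143.0 MPa.
For a solid shaft σ_b = 32M/(πd³) and τ = 16T/(πd³), so the von Mises stress is σ' = (16/πd³)·√(4M²+3T²).
√(4M²+3T²) = √(4×(1.860×10^7)² + 3×(1.960×10^7)²) = 5.036×10^7 N·mm.
d³ = 16×5.036×10^7/(π×143.0) = 1.794×10^6 mm³.
d = 121.5 mm.

d = 122 mm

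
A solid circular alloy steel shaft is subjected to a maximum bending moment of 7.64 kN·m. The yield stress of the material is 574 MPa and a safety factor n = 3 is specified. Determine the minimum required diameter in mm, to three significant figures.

σ_allow = 574/3 = 191.3 MPa.
For a solid circular section σ = 32M/(πd³), so d³ = 32M/(π σ_allow) = 32×7640000/(π×191.3) = 406700 mm³.
d = 74.09 mm.

d = 74.1 mm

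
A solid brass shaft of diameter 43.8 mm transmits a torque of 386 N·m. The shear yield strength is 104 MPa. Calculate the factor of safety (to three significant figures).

n = 4.45

τ = 16T/(πd³) = 16×386000/(π×43.8³) = 23.40 MPa.
n = τ_limit/τ = 104/23.40 = 4.445.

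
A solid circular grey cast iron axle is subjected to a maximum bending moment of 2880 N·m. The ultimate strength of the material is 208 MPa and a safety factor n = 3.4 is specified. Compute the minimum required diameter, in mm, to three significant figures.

σ_allow = 208/3.4 = 61.18 MPa.
For a solid circular section σ = 32M/(πd³), so d³ = 32M/(π σ_allow) = 32×2880000/(π×61.18) = 479500 mm³.
d = 78.27 mm.

d = 78.3 mm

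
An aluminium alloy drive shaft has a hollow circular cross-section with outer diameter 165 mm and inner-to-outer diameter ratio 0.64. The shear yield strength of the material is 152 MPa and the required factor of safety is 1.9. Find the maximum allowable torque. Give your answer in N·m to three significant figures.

τ_allow = 152/1.9 = 80.00 MPa.
For a hollow shaft T_allow = τ_allow·πd_o³(1−k⁴)/16 with 1−k⁴ = 0.8322, so πd_o³(1−k⁴)/16 = 734000 mm³.
T_allow = 80.00×734000 = 5.872×10^7 N·mm = 58720 N·m.

T_allow = 58700 N·m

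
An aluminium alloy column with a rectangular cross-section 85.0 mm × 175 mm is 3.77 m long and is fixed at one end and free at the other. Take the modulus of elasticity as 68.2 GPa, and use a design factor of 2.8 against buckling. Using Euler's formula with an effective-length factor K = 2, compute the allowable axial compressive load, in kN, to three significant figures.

Buckling occurs about the weak axis: I_min = h·b³/12 = 175×85.0³/12 = 8.956×10^6 mm⁴ (b = 85.0 mm is the smaller dimension).
Effective length L_e = KL = 2×3.77 m = 7540 mm.
Euler critical load P_cr = π²EI/L_e² = π²×68200×8.956×10^6/7540² = 106000 N.
P_allow = P_cr/n = 106000/2.8 = 37870 N.

P_allow = 37.9 kN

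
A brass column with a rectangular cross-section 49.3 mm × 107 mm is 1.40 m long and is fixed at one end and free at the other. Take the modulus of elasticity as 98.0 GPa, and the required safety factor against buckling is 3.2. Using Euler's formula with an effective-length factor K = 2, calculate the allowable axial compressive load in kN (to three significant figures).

P_allow = 41.2 kN

Buckling occurs about the weak axis: I_min = h·b³/12 = 107×49.3³/12 = 1.068×10^6 mm⁴ (b = 49.3 mm is the smaller dimension).
Effective length L_e = KL = 2×1.40 m = 2800 mm.
Euler critical load P_cr = π²EI/L_e² = π²×98000×1.068×10^6/2800² = 131800 N.
P_allow = P_cr/n = 131800/3.2 = 41190 N.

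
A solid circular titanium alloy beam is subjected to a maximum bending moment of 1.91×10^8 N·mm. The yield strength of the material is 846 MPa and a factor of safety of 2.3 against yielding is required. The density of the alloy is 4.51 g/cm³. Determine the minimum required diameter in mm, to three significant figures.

d = 174 mm

σ_allow = 846/2.3 = 367.8 MPa.
For a solid circular section σ = 32M/(πd³), so d³ = 32M/(π σ_allow) = 32×1.9100×10^8/(π×367.8) = 5.289×10^6 mm³.
d = 174.2 mm.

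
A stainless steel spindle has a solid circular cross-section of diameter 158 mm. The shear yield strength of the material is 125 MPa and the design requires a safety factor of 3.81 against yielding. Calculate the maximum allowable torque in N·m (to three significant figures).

T_allow = 25400 N·m

τ_allow = 125/3.81 = 32.81 MPa.
For a solid shaft T_allow = τ_allow·πd³/16; πd³/16 = π×158³/16 = 774500 mm³.
T_allow = 32.81×774500 = 2.541×10^7 N·mm = 25410 N·m.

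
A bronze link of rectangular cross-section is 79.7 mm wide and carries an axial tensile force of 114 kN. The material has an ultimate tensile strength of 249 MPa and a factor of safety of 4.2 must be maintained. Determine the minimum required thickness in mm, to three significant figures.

t = 24.1 mm

σ_allow = 249/4.2 = 59.29 MPa.
Required area A = F/σ_allow = 114000/59.29 = 1923 mm².
t = A/w = 1923/79.7 = 24.13 mm.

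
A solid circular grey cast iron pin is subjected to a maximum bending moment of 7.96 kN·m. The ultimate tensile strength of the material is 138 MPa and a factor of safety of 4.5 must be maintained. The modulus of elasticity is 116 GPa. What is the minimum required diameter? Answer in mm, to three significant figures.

σ_allow = 138/4.5 = 30.67 MPa.
For a solid circular section σ = 32M/(πd³), so d³ = 32M/(π σ_allow) = 32×7960000/(π×30.67) = 2.644×10^6 mm³.
d = 138.3 mm.

d = 138 mm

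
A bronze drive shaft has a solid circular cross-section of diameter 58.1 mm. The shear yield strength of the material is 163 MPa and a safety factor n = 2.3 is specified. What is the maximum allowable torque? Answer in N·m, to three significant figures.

τ_allow = 163/2.3 = 70.87 MPa.
For a solid shaft T_allow = τ_allow·πd³/16; πd³/16 = π×58.1³/16 = 38510 mm³.
T_allow = 70.87×38510 = 2.729×10^6 N·mm = 2729 N·m.

T_allow = 2730 N·m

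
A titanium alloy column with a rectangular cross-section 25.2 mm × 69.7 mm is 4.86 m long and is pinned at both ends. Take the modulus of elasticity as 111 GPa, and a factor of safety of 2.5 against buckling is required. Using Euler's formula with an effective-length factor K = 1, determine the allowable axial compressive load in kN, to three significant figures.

Buckling occurs about the weak axis: I_min = h·b³/12 = 69.7×25.2³/12 = 92950 mm⁴ (b = 25.2 mm is the smaller dimension).
Effective length L_e = KL = 1×4.86 m = 4860 mm.
Euler critical load P_cr = π²EI/L_e² = π²×111000×92950/4860² = 4311 N.
P_allow = P_cr/n = 4311/2.5 = 1725 N.

P_allow = 1.72 kN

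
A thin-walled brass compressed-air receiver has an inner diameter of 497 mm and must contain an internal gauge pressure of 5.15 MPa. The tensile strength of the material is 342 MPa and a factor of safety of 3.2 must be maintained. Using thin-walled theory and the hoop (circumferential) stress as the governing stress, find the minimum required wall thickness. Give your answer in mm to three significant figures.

t = 12.0 mm

σ_allow = 342/3.2 = 106.9 MPa.
Hoop stress σ_h = pD/(2t), so t = pD/(2σ_allow) = 5.15×497/(2×106.9) = 11.97 mm.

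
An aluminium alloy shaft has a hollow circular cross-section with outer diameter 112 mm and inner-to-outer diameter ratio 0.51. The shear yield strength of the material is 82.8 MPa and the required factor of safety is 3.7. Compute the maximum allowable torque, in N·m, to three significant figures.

T_allow = 5760 N·m

τ_allow = 82.8/3.7 = 22.38 MPa.
For a hollow shaft T_allow = τ_allow·πd_o³(1−k⁴)/16 with 1−k⁴ = 0.9323, so πd_o³(1−k⁴)/16 = 257200 mm³.
T_allow = 22.38×257200 = 5.756×10^6 N·mm = 5756 N·m.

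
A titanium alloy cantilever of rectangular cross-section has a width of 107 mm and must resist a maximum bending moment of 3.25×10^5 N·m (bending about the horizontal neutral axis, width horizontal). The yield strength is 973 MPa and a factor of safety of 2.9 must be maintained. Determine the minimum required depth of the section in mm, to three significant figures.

σ_allow = 973/2.9 = 335.5 MPa.
For a rectangular section σ = 6M/(bh²), so h² = 6M/(b σ_allow) = 6×3.2500×10^8/(107×335.5) = 54320 mm².
h = 233.1 mm.

h = 233 mm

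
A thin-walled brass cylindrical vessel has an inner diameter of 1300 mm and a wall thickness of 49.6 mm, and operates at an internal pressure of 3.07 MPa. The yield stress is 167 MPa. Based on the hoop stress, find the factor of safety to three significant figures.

n = 4.15

σ_h = pD/(2t) = 3.07×1300/(2×49.6) = 40.23 MPa.
n = 167/40.23 = 4.151.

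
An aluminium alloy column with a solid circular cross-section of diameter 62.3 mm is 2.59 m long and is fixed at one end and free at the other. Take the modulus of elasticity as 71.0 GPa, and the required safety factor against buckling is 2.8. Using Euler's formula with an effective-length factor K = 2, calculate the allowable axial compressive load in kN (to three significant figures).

P_allow = 6.90 kN

I = πd⁴/64 = π×62.3⁴/64 = 739500 mm⁴.
Effective length L_e = KL = 2×2.59 m = 5180 mm.
Euler critical load P_cr = π²EI/L_e² = π²×71000×739500/5180² = 19310 N.
P_allow = P_cr/n = 19310/2.8 = 6897 N.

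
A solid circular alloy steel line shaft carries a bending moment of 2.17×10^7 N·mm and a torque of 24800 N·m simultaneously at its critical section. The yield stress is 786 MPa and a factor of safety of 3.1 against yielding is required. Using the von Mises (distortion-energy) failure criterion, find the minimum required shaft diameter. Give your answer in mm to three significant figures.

d = 107 mm

σ_allow = σ_y/n = 786/3.1 = 253.5 MPa.
For a solid shaft σ_b = 32M/(πd³) and τ = 16T/(πd³), so the von Mises stress is σ' = (16/πd³)·√(4M²+3T²).
√(4M²+3T²) = √(4×(2.170×10^7)² + 3×(2.480×10^7)²) = 6.106×10^7 N·mm.
d³ = 16×6.106×10^7/(π×253.5) = 1.227×10^6 mm³.
d = 107.0 mm.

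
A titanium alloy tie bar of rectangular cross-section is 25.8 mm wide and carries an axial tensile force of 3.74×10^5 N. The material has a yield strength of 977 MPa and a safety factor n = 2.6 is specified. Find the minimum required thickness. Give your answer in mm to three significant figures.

σ_allow = 977/2.6 = 375.8 MPa.
Required area A = F/σ_allow = 374000/375.8 = 995.3 mm².
t = A/w = 995.3/25.8 = 38.58 mm.

t = 38.6 mm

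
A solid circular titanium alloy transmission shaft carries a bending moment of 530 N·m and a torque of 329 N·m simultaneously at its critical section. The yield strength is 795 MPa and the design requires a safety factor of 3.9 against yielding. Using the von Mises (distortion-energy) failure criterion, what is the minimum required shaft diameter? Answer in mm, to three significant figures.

d = 31.1 mm

σ_allow = σ_y/n = 795/3.9 = 203.8 MPa.
For a solid shaft σ_b = 32M/(πd³) and τ = 16T/(πd³), so the von Mises stress is σ' = (16/πd³)·√(4M²+3T²).
√(4M²+3T²) = √(4×(530000)² + 3×(329000)²) = 1.203×10^6 N·mm.
d³ = 16×1.203×10^6/(π×203.8) = 30070 mm³.
d = 31.10 mm.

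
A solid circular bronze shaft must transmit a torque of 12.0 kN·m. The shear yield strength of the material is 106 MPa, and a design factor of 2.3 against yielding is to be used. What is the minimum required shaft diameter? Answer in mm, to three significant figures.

d = 110 mm

Allowable shear stress τ_allow = 106/2.3 = 46.09 MPa.
For a solid shaft τ = 16T/(πd³), so d³ = 16T/(π τ_allow) = 16×1.2000×10^7/(π×46.09) = 1.326×10^6 mm³.
d = (1.326×10^6)^(1/3) = 109.9 mm.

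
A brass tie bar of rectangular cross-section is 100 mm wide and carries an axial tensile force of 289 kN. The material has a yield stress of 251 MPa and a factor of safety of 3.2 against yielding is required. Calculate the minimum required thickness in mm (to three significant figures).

t = 36.8 mm

σ_allow = 251/3.2 = 78.44 MPa.
Required area A = F/σ_allow = 289000/78.44 = 3684 mm².
t = A/w = 3684/100 = 36.84 mm.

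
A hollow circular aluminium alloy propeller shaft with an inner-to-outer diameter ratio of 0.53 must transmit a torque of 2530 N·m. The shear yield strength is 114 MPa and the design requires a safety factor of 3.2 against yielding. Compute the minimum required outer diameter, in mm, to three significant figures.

d_o = 73.2 mm

τ_allow = 114/3.2 = 35.62 MPa.
For a hollow shaft τ = 16T/[πd_o³(1−k⁴)] with k = 0.53, so 1−k⁴ = 0.9211.
d_o³ = 16T/[π τ_allow (1−k⁴)] = 16×2530000/(π×35.62×0.9211) = 392700 mm³.
d_o = 73.23 mm.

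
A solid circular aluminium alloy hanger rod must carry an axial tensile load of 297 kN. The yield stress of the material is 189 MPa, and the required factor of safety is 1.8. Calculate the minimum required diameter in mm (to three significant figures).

d = 60.0 mm

Allowable stress σ_allow = 189/1.8 = 105.0 MPa.
Required area A = F/σ_allow = 297000/105.0 = 2829 mm².
A = πd²/4 → d = √(4A/π) = 60.01 mm.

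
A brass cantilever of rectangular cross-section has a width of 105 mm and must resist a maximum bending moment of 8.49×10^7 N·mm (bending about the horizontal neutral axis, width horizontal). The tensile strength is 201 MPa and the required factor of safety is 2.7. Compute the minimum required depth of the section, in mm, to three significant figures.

σ_allow = 201/2.7 = 74.44 MPa.
For a rectangular section σ = 6M/(bh²), so h² = 6M/(b σ_allow) = 6×8.4900×10^7/(105×74.44) = 65170 mm².
h = 255.3 mm.

h = 255 mm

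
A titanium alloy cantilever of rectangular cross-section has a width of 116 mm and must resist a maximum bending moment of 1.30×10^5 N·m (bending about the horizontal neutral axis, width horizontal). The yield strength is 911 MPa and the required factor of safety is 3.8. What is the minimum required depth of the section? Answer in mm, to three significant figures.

σ_allow = 911/3.8 = 239.7 MPa.
For a rectangular section σ = 6M/(bh²), so h² = 6M/(b σ_allow) = 6×1.3000×10^8/(116×239.7) = 28050 mm².
h = 167.5 mm.

h = 167 mm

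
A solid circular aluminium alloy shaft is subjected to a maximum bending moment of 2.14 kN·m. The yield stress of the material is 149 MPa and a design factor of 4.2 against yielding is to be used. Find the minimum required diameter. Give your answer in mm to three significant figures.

σ_allow = 149/4.2 = 35.48 MPa.
For a solid circular section σ = 32M/(πd³), so d³ = 32M/(π σ_allow) = 32×2140000/(π×35.48) = 614400 mm³.
d = 85.01 mm.

d = 85.0 mm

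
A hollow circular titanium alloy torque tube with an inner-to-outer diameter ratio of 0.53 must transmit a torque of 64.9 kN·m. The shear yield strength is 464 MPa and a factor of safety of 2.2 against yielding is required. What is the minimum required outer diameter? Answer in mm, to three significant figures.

d_o = 119 mm

τ_allow = 464/2.2 = 210.9 MPa.
For a hollow shaft τ = 16T/[πd_o³(1−k⁴)] with k = 0.53, so 1−k⁴ = 0.9211.
d_o³ = 16T/[π τ_allow (1−k⁴)] = 16×6.4900×10^7/(π×210.9×0.9211) = 1.701×10^6 mm³.
d_o = 119.4 mm.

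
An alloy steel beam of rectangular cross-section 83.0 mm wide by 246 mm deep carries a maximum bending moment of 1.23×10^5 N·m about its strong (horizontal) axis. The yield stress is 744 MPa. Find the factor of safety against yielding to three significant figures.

Section modulus S = bh²/6 = 83.0×246²/6 = 837100 mm³.
σ = M/S = 1.2300×10^8/837100 = 146.9 MPa.
n = 744/146.9 = 5.064.

n = 5.06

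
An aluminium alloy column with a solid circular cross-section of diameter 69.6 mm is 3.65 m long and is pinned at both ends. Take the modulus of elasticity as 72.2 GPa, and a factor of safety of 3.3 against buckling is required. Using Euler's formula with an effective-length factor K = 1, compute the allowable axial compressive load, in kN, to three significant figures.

I = πd⁴/64 = π×69.6⁴/64 = 1.152×10^6 mm⁴.
Effective length L_e = KL = 1×3.65 m = 3650 mm.
Euler critical load P_cr = π²EI/L_e² = π²×72200×1.152×10^6/3650² = 61610 N.
P_allow = P_cr/n = 61610/3.3 = 18670 N.

P_allow = 18.7 kN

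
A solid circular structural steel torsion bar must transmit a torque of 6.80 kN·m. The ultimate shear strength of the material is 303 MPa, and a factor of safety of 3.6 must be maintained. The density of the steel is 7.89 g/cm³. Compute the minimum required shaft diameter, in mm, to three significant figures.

Allowable shear stress τ_allow = 303/3.6 = 84.17 MPa.
For a solid shaft τ = 16T/(πd³), so d³ = 16T/(π τ_allow) = 16×6800000/(π×84.17) = 411500 mm³.
d = (411500)^(1/3) = 74.38 mm.

d = 74.4 mm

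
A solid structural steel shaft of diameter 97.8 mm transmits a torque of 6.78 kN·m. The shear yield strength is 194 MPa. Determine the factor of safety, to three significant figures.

τ = 16T/(πd³) = 16×6780000/(π×97.8³) = 36.91 MPa.
n = τ_limit/τ = 194/36.91 = 5.256.

n = 5.26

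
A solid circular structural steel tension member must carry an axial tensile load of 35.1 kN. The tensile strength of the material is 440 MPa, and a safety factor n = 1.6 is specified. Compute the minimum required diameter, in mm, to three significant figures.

d = 12.7 mm

Allowable stress σ_allow = 440/1.6 = 275.0 MPa.
Required area A = F/σ_allow = 35100/275.0 = 127.6 mm².
A = πd²/4 → d = √(4A/π) = 12.75 mm.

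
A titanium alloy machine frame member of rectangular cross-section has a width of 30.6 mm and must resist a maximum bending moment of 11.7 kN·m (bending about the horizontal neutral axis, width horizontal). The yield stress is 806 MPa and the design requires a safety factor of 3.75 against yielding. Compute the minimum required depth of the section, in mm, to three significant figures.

σ_allow = 806/3.75 = 214.9 MPa.
For a rectangular section σ = 6M/(bh²), so h² = 6M/(b σ_allow) = 6×1.1700×10^7/(30.6×214.9) = 10670 mm².
h = 103.3 mm.

h = 103 mm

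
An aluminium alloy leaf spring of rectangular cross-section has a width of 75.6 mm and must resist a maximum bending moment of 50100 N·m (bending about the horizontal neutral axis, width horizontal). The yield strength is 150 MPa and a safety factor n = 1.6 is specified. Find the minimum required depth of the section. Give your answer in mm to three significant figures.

h = 206 mm

σ_allow = 150/1.6 = 93.75 MPa.
For a rectangular section σ = 6M/(bh²), so h² = 6M/(b σ_allow) = 6×5.0100×10^7/(75.6×93.75) = 42410 mm².
h = 205.9 mm.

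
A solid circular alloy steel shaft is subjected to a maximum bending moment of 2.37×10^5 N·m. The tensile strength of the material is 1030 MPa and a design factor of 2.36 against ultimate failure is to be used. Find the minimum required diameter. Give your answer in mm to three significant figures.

d = 177 mm

σ_allow = 1030/2.36 = 436.4 MPa.
For a solid circular section σ = 32M/(πd³), so d³ = 32M/(π σ_allow) = 32×2.3700×10^8/(π×436.4) = 5.531×10^6 mm³.
d = 176.9 mm.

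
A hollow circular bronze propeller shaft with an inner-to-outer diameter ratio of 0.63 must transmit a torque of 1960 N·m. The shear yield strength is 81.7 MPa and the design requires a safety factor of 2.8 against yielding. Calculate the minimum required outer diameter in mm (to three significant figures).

τ_allow = 81.7/2.8 = 29.18 MPa.
For a hollow shaft τ = 16T/[πd_o³(1−k⁴)] with k = 0.63, so 1−k⁴ = 0.8425.
d_o³ = 16T/[π τ_allow (1−k⁴)] = 16×1960000/(π×29.18×0.8425) = 406100 mm³.
d_o = 74.05 mm.

d_o = 74.1 mm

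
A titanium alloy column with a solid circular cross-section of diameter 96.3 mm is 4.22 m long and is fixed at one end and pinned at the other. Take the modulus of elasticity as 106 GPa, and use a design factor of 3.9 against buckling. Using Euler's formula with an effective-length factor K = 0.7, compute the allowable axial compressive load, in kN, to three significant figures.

P_allow = 130 kN

I = πd⁴/64 = π×96.3⁴/64 = 4.222×10^6 mm⁴.
Effective length L_e = KL = 0.7×4.22 m = 2954 mm.
Euler critical load P_cr = π²EI/L_e² = π²×106000×4.222×10^6/2954² = 506100 N.
P_allow = P_cr/n = 506100/3.9 = 129800 N.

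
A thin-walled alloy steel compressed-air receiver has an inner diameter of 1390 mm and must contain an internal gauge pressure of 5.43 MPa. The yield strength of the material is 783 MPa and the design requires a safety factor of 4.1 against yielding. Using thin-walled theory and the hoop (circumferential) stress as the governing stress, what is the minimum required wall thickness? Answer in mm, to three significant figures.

t = 19.8 mm

σ_allow = 783/4.1 = 191.0 MPa.
Hoop stress σ_h = pD/(2t), so t = pD/(2σ_allow) = 5.43×1390/(2×191.0) = 19.76 mm.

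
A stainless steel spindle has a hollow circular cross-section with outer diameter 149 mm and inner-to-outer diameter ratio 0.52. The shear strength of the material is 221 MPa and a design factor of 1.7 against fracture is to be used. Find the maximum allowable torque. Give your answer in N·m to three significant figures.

T_allow = 78300 N·m

τ_allow = 221/1.7 = 130.0 MPa.
For a hollow shaft T_allow = τ_allow·πd_o³(1−k⁴)/16 with 1−k⁴ = 0.9269, so πd_o³(1−k⁴)/16 = 602000 mm³.
T_allow = 130.0×602000 = 7.826×10^7 N·mm = 78260 N·m.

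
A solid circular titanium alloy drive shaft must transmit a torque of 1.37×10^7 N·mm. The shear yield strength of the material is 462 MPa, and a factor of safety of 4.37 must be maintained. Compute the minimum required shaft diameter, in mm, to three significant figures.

d = 87.1 mm

Allowable shear stress τ_allow = 462/4.37 = 105.7 MPa.
For a solid shaft τ = 16T/(πd³), so d³ = 16T/(π τ_allow) = 16×1.3700×10^7/(π×105.7) = 660000 mm³.
d = (660000)^(1/3) = 87.06 mm.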